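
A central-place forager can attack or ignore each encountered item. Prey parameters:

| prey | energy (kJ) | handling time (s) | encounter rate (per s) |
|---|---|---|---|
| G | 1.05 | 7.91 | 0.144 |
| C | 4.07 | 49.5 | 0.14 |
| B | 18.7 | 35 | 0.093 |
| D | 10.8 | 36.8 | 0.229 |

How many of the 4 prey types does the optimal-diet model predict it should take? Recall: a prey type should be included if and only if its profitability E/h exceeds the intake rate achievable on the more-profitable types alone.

Rank by E/h (kJ/s): B 0.534, D 0.293, G 0.133, C 0.0822. Include each in turn until the next type's E/h falls below the running intake rate.
Rate on top 1: 0.4087. D: 0.293 < 0.4087 → exclude; stop.
Optimal diet: B — 1 of 4 types.

1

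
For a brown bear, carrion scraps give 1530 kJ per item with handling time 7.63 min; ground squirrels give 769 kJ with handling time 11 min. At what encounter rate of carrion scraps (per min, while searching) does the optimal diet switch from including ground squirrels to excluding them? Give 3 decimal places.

The zero-one rule: include ground squirrels iff E₂/h₂ > λE₁/(1+λh₁). Equality gives the switch point.
λE₁h₂ = E₂ + λE₂h₁ ⇒ λ = E₂/(E₁h₂ − E₂h₁) = 769/(1.683e+04 − 5867) = 0.07015 per min.

0.070 per min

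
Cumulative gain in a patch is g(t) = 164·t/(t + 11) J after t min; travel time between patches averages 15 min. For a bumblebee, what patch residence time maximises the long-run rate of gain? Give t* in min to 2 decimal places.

Maximise g(t)/(T+t): set derivative to zero → g'(t)(T+t) = g(t).
g'(t) = 164·11/(t + 11)². Setting 164·11/(t+11)² = 164t/[(t+11)(15+t)] gives 11(15+t) = t(t+11), so t² = 11×15 = 165.
t* = √165 = 12.85 min.

12.85 min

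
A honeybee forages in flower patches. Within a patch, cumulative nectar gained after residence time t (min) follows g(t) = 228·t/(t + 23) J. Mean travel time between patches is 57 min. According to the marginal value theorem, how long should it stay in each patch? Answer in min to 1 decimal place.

36.2 min

Maximise g(t)/(T+t): set derivative to zero → g'(t)(T+t) = g(t).
g'(t) = 228·23/(t + 23)². Setting 228·23/(t+23)² = 228t/[(t+23)(57+t)] gives 23(57+t) = t(t+23), so t² = 23×57 = 1311.
t* = √1311 = 36.21 min.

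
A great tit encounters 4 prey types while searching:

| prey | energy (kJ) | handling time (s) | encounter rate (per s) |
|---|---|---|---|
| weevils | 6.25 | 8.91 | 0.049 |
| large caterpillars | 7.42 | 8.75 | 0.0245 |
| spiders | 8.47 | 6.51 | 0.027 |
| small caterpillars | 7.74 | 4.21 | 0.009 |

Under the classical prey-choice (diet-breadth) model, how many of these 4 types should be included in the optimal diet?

4

E/h in descending order: small caterpillars 1.84, spiders 1.3, large caterpillars 0.848, weevils 0.701 kJ/s. The optimal diet is the largest prefix of this list for which every included type satisfies E_i/h_i > R on the types above it.
Rate on top 1: 0.06712. spiders: 1.3 > 0.06712 → include.
Rate on top 2: 0.2458. large caterpillars: 0.848 > 0.2458 → include.
Rate on top 3: 0.3362. weevils: 0.701 > 0.3362 → include.
Optimal diet: small caterpillars, spiders, large caterpillars, weevils — 4 of 4 types.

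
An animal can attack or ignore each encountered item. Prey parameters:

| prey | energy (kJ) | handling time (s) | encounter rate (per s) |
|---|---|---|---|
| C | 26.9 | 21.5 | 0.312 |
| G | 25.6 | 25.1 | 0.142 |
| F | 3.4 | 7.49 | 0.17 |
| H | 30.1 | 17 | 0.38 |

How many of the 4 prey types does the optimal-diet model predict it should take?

1

Rank by E/h (kJ/s): H 1.77, C 1.25, G 1.02, F 0.454. Include each in turn until the next type's E/h falls below the running intake rate.
Rate on top 1: 1.533. C: 1.25 < 1.533 → exclude; stop.
Optimal diet: H — 1 of 4 types.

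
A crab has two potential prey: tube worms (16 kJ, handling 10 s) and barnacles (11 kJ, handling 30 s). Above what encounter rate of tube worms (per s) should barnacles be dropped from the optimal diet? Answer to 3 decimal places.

Drop barnacles once their profitability E₂/h₂ falls below the rate achievable on tube worms alone: E₂/h₂ = λE₁/(1 + λh₁).
Solve for λ: λE₁h₂ = E₂(1 + λh₁) → λ(E₁h₂ − E₂h₁) = E₂ → λ = E₂/(E₁h₂ − E₂h₁).
λ = 11/(16×30 − 11×10) = 11/370 = 0.02973 per s.

0.030 per s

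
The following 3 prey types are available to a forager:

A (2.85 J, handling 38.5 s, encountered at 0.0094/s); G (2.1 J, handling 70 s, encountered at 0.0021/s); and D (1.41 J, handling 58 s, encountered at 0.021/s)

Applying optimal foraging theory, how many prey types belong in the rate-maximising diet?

3

Rank by E/h (J/s): A 0.074, G 0.03, D 0.0243. Include each in turn until the next type's E/h falls below the running intake rate.
Rate on top 1: 0.01967. G: 0.03 > 0.01967 → include.
Rate on top 2: 0.02068. D: 0.0243 > 0.02068 → include.
Optimal diet: A, G, D — 3 of 3 types.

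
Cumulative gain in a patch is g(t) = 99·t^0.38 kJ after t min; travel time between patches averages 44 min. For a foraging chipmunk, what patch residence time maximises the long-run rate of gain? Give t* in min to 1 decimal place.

27.0 min

Optimal t* satisfies g'(t*) = g(t*)/(T + t*).
g'(t) = 0.38·99·t^-0.62. Setting 0.38·99·t^-0.62 = 99·t^0.38/(44+t) gives 0.38(44+t) = t, so 0.62·t = 0.38×44.
t* = 0.38×44/0.62 = 26.97 min.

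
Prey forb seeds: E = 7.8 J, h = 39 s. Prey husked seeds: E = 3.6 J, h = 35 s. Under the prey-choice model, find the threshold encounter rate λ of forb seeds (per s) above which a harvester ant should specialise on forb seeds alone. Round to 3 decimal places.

0.027 per s

Drop husked seeds once their profitability E₂/h₂ falls below the rate achievable on forb seeds alone: E₂/h₂ = λE₁/(1 + λh₁).
Solve for λ: λE₁h₂ = E₂(1 + λh₁) → λ(E₁h₂ − E₂h₁) = E₂ → λ = E₂/(E₁h₂ − E₂h₁).
λ = 3.6/(7.8×35 − 3.6×39) = 3.6/132.6 = 0.02715 per s.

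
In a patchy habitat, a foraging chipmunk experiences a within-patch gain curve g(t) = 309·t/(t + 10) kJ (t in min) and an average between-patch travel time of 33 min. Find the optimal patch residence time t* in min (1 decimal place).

Optimal t* satisfies g'(t*) = g(t*)/(T + t*).
g'(t) = 309·10/(t + 10)². Setting 309·10/(t+10)² = 309t/[(t+10)(33+t)] gives 10(33+t) = t(t+10), so t² = 10×33 = 330.
t* = √330 = 18.17 min.

18.2 min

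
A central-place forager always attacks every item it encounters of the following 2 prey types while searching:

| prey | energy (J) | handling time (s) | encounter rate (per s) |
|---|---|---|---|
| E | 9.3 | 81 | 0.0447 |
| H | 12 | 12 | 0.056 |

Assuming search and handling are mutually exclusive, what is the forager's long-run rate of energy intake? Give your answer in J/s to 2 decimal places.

Energy encountered per unit search time: 0.0447×9.3 + 0.056×12 = 1.088 J/s.
Handling time per unit search time: 0.0447×81 + 0.056×12 = 4.293.
Rate = 1.088/(1 + 4.293) = 0.2055 J/s.

0.21 J/s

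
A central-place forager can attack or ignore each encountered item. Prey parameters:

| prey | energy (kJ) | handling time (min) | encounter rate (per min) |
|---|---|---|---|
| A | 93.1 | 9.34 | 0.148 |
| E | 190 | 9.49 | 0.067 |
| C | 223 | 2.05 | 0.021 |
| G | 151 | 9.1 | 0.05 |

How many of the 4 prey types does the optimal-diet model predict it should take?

E/h in descending order: C 109, E 20, G 16.6, A 9.97 kJ/min. The optimal diet is the largest prefix of this list for which every included type satisfies E_i/h_i > R on the types above it.
Rate on top 1: 4.49. E: 20 > 4.49 → include.
Rate on top 2: 10.37. G: 16.6 > 10.37 → include.
Rate on top 3: 11.7. A: 9.97 < 11.7 → exclude; stop.
Optimal diet: C, E, G — 3 of 4 types.

3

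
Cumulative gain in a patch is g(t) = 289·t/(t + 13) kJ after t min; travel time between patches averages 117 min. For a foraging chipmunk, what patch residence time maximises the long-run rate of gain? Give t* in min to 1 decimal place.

By the marginal value theorem, leave when the instantaneous gain rate g'(t) equals the habitat-wide average g(t)/(T + t).
g'(t) = 289·13/(t + 13)². Setting 289·13/(t+13)² = 289t/[(t+13)(117+t)] gives 13(117+t) = t(t+13), so t² = 13×117 = 1521.
t* = √1521 = 39 min.

39.0 min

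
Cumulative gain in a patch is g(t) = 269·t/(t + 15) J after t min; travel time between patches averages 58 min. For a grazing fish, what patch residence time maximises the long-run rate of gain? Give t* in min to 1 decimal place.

Maximise g(t)/(T+t): set derivative to zero → g'(t)(T+t) = g(t).
g'(t) = 269·15/(t + 15)². Setting 269·15/(t+15)² = 269t/[(t+15)(58+t)] gives 15(58+t) = t(t+15), so t² = 15×58 = 870.
t* = √870 = 29.5 min.

29.5 min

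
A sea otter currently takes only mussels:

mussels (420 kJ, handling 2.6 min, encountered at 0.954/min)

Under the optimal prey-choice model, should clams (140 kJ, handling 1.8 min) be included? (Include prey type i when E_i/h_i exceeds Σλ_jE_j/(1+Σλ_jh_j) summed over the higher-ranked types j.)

On mussels alone, R = ΣλE/(1+Σλh) = 400.7/3.48 = 115.1 kJ/min.
clams: E/h = 140/1.8 = 77.78 kJ/min.
77.78 < 115.1, so adding clams would lower the average — exclude it.

No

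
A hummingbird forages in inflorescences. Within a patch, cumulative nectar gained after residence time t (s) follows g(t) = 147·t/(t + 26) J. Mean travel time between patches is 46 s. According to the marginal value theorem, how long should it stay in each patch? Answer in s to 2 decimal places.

By the marginal value theorem, leave when the instantaneous gain rate g'(t) equals the habitat-wide average g(t)/(T + t).
g'(t) = 147·26/(t + 26)². Setting 147·26/(t+26)² = 147t/[(t+26)(46+t)] gives 26(46+t) = t(t+26), so t² = 26×46 = 1196.
t* = √1196 = 34.58 s.

34.58 s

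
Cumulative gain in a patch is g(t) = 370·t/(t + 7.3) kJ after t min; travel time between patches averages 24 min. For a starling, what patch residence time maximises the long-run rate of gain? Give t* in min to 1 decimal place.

Optimal t* satisfies g'(t*) = g(t*)/(T + t*).
g'(t) = 370·7.3/(t + 7.3)². Setting 370·7.3/(t+7.3)² = 370t/[(t+7.3)(24+t)] gives 7.3(24+t) = t(t+7.3), so t² = 7.3×24 = 175.2.
t* = √175.2 = 13.24 min.

13.2 min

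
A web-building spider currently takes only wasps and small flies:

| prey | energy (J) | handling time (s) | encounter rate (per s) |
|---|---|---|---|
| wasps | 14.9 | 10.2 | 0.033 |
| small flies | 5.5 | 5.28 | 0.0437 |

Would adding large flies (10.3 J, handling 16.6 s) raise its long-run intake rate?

Yes

Current rate: (0.033×14.9 + 0.0437×5.5)/(1 + 0.033×10.2 + 0.0437×5.28) = 0.4671 J/s.
Profitability of large flies: 10.3/16.6 = 0.6205 J/s.
Since 0.6205 > R, including large flies increases the long-run rate.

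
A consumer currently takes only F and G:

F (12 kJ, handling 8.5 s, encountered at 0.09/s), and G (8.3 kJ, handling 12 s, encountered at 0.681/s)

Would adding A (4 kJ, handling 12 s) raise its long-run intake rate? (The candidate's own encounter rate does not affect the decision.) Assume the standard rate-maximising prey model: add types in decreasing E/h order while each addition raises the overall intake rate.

No

Intake rate on the current diet: R = (0.09×12 + 0.681×8.3) / (1 + 0.09×8.5 + 0.681×12) = 6.732/9.937 = 0.6775 kJ/s.
Profitability of A: 4/12 = 0.3333 kJ/s.
Since 0.3333 < R, time spent handling A is better spent searching.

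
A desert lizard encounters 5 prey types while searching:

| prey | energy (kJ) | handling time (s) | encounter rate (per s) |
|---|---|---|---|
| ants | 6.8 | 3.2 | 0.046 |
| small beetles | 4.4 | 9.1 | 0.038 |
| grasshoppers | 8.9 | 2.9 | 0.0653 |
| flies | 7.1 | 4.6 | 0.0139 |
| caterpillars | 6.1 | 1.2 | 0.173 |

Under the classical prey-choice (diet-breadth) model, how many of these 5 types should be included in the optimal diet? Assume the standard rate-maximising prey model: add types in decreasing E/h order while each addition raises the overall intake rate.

Rank by E/h (kJ/s): caterpillars 5.08, grasshoppers 3.07, ants 2.12, flies 1.54, small beetles 0.484. Include each in turn until the next type's E/h falls below the running intake rate.
Rate on top 1: 0.8739. grasshoppers: 3.07 > 0.8739 → include.
Rate on top 2: 1.171. ants: 2.12 > 1.171 → include.
Rate on top 3: 1.262. flies: 1.54 > 1.262 → include.
Rate on top 4: 1.274. small beetles: 0.484 < 1.274 → exclude; stop.
Optimal diet: caterpillars, grasshoppers, ants, flies — 4 of 5 types.

4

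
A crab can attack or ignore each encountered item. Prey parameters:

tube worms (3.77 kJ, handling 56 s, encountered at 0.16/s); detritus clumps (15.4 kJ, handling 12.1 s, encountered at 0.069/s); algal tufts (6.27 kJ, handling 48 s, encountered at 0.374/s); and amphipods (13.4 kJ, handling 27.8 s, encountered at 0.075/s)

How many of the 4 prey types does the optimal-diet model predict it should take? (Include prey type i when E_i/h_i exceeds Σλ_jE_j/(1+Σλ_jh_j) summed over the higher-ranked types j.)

E/h in descending order: detritus clumps 1.27, amphipods 0.482, algal tufts 0.131, tube worms 0.0673 kJ/s. The optimal diet is the largest prefix of this list for which every included type satisfies E_i/h_i > R on the types above it.
Rate on top 1: 0.5791. amphipods: 0.482 < 0.5791 → exclude; stop.
Optimal diet: detritus clumps — 1 of 4 types.

1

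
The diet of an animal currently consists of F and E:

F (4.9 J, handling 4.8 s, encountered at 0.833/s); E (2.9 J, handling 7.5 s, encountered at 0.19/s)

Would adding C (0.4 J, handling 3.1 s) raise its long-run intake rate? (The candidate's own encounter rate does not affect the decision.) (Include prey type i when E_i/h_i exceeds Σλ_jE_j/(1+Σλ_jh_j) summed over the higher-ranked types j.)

Intake rate on the current diet: R = (0.833×4.9 + 0.19×2.9) / (1 + 0.833×4.8 + 0.19×7.5) = 4.633/6.423 = 0.7212 J/s.
Profitability of C: 0.4/3.1 = 0.129 J/s.
Since 0.129 < R, time spent handling C is better spent searching.

No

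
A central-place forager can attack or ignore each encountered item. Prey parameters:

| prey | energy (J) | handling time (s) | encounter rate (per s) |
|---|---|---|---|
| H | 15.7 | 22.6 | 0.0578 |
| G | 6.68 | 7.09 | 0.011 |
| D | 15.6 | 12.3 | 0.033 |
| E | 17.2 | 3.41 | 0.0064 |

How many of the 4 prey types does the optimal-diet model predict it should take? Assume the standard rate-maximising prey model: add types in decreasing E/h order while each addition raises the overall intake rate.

4

E/h in descending order: E 5.04, D 1.27, G 0.942, H 0.695 J/s. The optimal diet is the largest prefix of this list for which every included type satisfies E_i/h_i > R on the types above it.
Rate on top 1: 0.1077. D: 1.27 > 0.1077 → include.
Rate on top 2: 0.4377. G: 0.942 > 0.4377 → include.
Rate on top 3: 0.4638. H: 0.695 > 0.4638 → include.
Optimal diet: E, D, G, H — 4 of 4 types.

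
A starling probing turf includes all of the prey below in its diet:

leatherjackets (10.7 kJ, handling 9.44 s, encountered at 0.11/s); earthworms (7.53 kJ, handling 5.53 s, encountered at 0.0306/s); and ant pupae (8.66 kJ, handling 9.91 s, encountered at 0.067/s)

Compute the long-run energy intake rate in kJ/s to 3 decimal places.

Energy encountered per unit search time: 0.11×10.7 + 0.0306×7.53 + 0.067×8.66 = 1.988 kJ/s.
Handling time per unit search time: 0.11×9.44 + 0.0306×5.53 + 0.067×9.91 = 1.872.
Rate = 1.988/(1 + 1.872) = 0.6922 kJ/s.

0.692 kJ/s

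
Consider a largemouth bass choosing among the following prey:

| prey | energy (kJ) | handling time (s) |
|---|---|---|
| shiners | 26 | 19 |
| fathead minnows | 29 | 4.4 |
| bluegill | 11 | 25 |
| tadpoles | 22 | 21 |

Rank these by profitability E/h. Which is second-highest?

In descending order of E/h:
fathead minnows: 29/4.4 = 6.59 kJ/s
shiners: 26/19 = 1.37 kJ/s
tadpoles: 22/21 = 1.05 kJ/s
bluegill: 11/25 = 0.44 kJ/s

shiners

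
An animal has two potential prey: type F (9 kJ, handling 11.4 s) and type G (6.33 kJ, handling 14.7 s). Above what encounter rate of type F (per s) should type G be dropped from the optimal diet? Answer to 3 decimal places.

The zero-one rule: include type G iff E₂/h₂ > λE₁/(1+λh₁). Equality gives the switch point.
λE₁h₂ = E₂ + λE₂h₁ ⇒ λ = E₂/(E₁h₂ − E₂h₁) = 6.33/(132.3 − 72.16) = 0.1053 per s.

0.105 per s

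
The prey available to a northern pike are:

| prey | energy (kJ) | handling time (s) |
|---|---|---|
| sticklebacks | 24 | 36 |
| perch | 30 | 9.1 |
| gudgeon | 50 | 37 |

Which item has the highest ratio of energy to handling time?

perch

Profitability E/h (kJ/s): sticklebacks = 24/36 = 0.667, perch = 30/9.1 = 3.3, gudgeon = 50/37 = 1.35.
Ranked: perch > gudgeon > sticklebacks.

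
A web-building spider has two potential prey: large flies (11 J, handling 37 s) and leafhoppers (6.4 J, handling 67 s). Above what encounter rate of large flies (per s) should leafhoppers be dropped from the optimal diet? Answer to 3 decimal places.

0.013 per s

The zero-one rule: include leafhoppers iff E₂/h₂ > λE₁/(1+λh₁). Equality gives the switch point.
λE₁h₂ = E₂ + λE₂h₁ ⇒ λ = E₂/(E₁h₂ − E₂h₁) = 6.4/(737 − 236.8) = 0.01279 per s.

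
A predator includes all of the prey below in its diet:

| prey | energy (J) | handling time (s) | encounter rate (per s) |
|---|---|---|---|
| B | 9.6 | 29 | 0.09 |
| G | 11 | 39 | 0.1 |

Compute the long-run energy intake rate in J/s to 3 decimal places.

0.262 J/s

R = (0.09×9.6 + 0.1×11) / (1 + 0.09×29 + 0.1×39) = 1.964/7.51 = 0.2615 J/s.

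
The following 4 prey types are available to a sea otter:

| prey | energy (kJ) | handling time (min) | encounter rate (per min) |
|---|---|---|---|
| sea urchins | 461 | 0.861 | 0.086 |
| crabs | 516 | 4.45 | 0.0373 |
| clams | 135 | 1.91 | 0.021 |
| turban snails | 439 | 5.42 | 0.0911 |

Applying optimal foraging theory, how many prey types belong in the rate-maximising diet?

4

Rank by E/h (kJ/min): sea urchins 535, crabs 116, turban snails 81, clams 70.7. Include each in turn until the next type's E/h falls below the running intake rate.
Rate on top 1: 36.91. crabs: 116 > 36.91 → include.
Rate on top 2: 47.49. turban snails: 81 > 47.49 → include.
Rate on top 3: 57.03. clams: 70.7 > 57.03 → include.
Optimal diet: sea urchins, crabs, turban snails, clams — 4 of 4 types.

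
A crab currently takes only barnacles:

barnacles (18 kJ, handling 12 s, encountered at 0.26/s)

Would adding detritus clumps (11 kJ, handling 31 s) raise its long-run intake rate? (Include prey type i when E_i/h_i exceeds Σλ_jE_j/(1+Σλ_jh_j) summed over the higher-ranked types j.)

Intake rate on the current diet: R = (0.26×18) / (1 + 0.26×12) = 4.68/4.12 = 1.136 kJ/s.
detritus clumps: E/h = 11/31 = 0.3548 kJ/s.
Since 0.3548 < R, time spent handling detritus clumps is better spent searching.

No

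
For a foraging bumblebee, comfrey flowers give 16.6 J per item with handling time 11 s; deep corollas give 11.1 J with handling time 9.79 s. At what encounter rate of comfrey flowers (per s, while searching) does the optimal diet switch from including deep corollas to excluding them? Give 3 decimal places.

The zero-one rule: include deep corollas iff E₂/h₂ > λE₁/(1+λh₁). Equality gives the switch point.
λE₁h₂ = E₂ + λE₂h₁ ⇒ λ = E₂/(E₁h₂ − E₂h₁) = 11.1/(162.5 − 122.1) = 0.2747 per s.

0.275 per s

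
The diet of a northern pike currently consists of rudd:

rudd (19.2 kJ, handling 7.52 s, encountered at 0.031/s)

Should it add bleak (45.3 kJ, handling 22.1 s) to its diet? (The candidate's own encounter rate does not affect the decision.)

Yes

Current rate: (0.031×19.2)/(1 + 0.031×7.52) = 0.4827 kJ/s.
Profitability of bleak: 45.3/22.1 = 2.05 kJ/s.
Since 2.05 > R, including bleak increases the long-run rate.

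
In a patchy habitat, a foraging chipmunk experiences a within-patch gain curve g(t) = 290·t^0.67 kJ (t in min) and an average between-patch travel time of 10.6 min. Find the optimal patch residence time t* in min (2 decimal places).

21.52 min

Optimal t* satisfies g'(t*) = g(t*)/(T + t*).
g'(t) = 0.67·290·t^-0.33. Setting 0.67·290·t^-0.33 = 290·t^0.67/(10.6+t) gives 0.67(10.6+t) = t, so 0.33·t = 0.67×10.6.
t* = 0.67×10.6/0.33 = 21.52 min.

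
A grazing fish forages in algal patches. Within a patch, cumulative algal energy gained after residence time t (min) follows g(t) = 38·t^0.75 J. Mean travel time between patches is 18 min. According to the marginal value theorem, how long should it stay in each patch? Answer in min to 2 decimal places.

54.00 min

Optimal t* satisfies g'(t*) = g(t*)/(T + t*).
g'(t) = 0.75·38·t^-0.25. Setting 0.75·38·t^-0.25 = 38·t^0.75/(18+t) gives 0.75(18+t) = t, so 0.25·t = 0.75×18.
t* = 0.75×18/0.25 = 54 min.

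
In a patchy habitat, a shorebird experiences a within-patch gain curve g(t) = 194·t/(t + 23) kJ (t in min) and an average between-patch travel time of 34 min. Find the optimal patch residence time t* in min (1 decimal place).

28.0 min

Optimal t* satisfies g'(t*) = g(t*)/(T + t*).
g'(t) = 194·23/(t + 23)². Setting 194·23/(t+23)² = 194t/[(t+23)(34+t)] gives 23(34+t) = t(t+23), so t² = 23×34 = 782.
t* = √782 = 27.96 min.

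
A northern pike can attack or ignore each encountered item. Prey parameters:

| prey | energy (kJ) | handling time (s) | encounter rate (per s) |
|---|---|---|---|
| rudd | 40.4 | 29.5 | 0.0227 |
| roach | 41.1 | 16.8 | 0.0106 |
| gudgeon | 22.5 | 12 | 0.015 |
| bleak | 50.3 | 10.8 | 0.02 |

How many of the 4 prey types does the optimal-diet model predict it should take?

Profitabilities (E/h, kJ/s): bleak 4.66, roach 2.45, gudgeon 1.88, rudd 1.37. Add prey in this order while the next type's profitability exceeds the intake rate on those already taken.
Rate on top 1: 0.8273. roach: 2.45 > 0.8273 → include.
Rate on top 2: 1.034. gudgeon: 1.88 > 1.034 → include.
Rate on top 3: 1.13. rudd: 1.37 > 1.13 → include.
Optimal diet: bleak, roach, gudgeon, rudd — 4 of 4 types.

4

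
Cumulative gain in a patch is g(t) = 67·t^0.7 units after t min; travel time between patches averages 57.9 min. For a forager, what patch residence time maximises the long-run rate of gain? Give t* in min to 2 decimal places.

Optimal t* satisfies g'(t*) = g(t*)/(T + t*).
g'(t) = 0.7·67·t^-0.3. Setting 0.7·67·t^-0.3 = 67·t^0.7/(57.9+t) gives 0.7(57.9+t) = t, so 0.30·t = 0.7×57.9.
t* = 0.7×57.9/0.30 = 135.1 min.

135.10 min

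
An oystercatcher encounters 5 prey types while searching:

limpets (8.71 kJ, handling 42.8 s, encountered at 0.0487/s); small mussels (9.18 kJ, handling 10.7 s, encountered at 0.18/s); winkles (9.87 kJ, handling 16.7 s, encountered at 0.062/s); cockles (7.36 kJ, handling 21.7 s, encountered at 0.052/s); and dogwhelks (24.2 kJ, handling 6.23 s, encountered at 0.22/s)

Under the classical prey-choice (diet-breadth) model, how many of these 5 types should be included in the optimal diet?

Profitabilities (E/h, kJ/s): dogwhelks 3.88, small mussels 0.858, winkles 0.591, cockles 0.339, limpets 0.204. Add prey in this order while the next type's profitability exceeds the intake rate on those already taken.
Rate on top 1: 2.246. small mussels: 0.858 < 2.246 → exclude; stop.
Optimal diet: dogwhelks — 1 of 5 types.

1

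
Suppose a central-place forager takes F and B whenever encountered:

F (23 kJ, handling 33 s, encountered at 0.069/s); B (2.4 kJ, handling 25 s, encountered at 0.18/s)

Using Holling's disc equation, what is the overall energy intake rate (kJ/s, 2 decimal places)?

0.26 kJ/s

Energy encountered per unit search time: 0.069×23 + 0.18×2.4 = 2.019 kJ/s.
Handling time per unit search time: 0.069×33 + 0.18×25 = 6.777.
Rate = 2.019/(1 + 6.777) = 0.2596 kJ/s.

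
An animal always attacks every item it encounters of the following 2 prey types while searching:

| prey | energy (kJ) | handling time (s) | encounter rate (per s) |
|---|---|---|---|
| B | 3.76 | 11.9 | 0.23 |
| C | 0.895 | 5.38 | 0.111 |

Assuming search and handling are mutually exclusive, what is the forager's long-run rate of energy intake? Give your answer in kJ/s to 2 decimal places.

R = (0.23×3.76 + 0.111×0.895) / (1 + 0.23×11.9 + 0.111×5.38) = 0.9641/4.334 = 0.2225 kJ/s.

0.22 kJ/s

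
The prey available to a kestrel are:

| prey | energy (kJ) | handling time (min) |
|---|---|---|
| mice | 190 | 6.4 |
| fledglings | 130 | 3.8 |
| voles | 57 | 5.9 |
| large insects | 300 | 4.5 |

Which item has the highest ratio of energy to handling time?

Profitability E/h (kJ/min): mice = 190/6.4 = 29.7, fledglings = 130/3.8 = 34.2, voles = 57/5.9 = 9.66, large insects = 300/4.5 = 66.7.
Ranked: large insects > fledglings > mice > voles.

large insects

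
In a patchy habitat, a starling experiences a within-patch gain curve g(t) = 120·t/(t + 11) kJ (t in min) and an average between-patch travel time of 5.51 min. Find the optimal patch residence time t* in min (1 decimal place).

7.8 min

By the marginal value theorem, leave when the instantaneous gain rate g'(t) equals the habitat-wide average g(t)/(T + t).
g'(t) = 120·11/(t + 11)². Setting 120·11/(t+11)² = 120t/[(t+11)(5.51+t)] gives 11(5.51+t) = t(t+11), so t² = 11×5.51 = 60.61.
t* = √60.61 = 7.785 min.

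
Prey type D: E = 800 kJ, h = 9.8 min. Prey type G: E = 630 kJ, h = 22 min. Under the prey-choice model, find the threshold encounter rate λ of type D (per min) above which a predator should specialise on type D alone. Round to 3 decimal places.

0.055 per min

Drop type G once their profitability E₂/h₂ falls below the rate achievable on type D alone: E₂/h₂ = λE₁/(1 + λh₁).
Solve for λ: λE₁h₂ = E₂(1 + λh₁) → λ(E₁h₂ − E₂h₁) = E₂ → λ = E₂/(E₁h₂ − E₂h₁).
λ = 630/(800×22 − 630×9.8) = 630/1.143e+04 = 0.05514 per min.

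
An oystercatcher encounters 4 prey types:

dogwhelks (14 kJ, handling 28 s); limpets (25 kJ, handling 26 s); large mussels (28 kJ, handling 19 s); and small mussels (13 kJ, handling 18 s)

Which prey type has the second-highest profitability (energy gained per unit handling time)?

Profitability E/h (kJ/s): dogwhelks = 14/28 = 0.5, limpets = 25/26 = 0.962, large mussels = 28/19 = 1.47, small mussels = 13/18 = 0.722.
Ranked: large mussels > limpets > small mussels > dogwhelks.

limpets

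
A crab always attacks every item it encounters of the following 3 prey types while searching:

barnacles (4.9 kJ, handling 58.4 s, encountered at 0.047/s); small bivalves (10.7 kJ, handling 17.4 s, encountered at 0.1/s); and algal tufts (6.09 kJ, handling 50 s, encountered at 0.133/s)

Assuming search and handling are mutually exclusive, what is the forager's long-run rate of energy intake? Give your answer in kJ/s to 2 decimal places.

0.17 kJ/s

Energy encountered per unit search time: 0.047×4.9 + 0.1×10.7 + 0.133×6.09 = 2.11 kJ/s.
Handling time per unit search time: 0.047×58.4 + 0.1×17.4 + 0.133×50 = 11.13.
Rate = 2.11/(1 + 11.13) = 0.1739 kJ/s.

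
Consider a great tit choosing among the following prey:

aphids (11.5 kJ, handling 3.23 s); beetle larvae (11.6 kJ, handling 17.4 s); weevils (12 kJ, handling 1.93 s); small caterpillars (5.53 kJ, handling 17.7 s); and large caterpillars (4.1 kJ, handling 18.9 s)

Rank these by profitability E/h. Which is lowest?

Profitability E/h (kJ/s): aphids = 11.5/3.23 = 3.56, beetle larvae = 11.6/17.4 = 0.667, weevils = 12/1.93 = 6.22, small caterpillars = 5.53/17.7 = 0.312, large caterpillars = 4.1/18.9 = 0.217.
Ranked: weevils > aphids > beetle larvae > small caterpillars > large caterpillars.

large caterpillars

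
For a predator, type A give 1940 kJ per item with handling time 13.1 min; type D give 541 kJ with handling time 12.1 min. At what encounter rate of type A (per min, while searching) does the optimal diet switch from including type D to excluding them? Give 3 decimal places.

0.033 per min

The zero-one rule: include type D iff E₂/h₂ > λE₁/(1+λh₁). Equality gives the switch point.
λE₁h₂ = E₂ + λE₂h₁ ⇒ λ = E₂/(E₁h₂ − E₂h₁) = 541/(2.347e+04 − 7087) = 0.03301 per min.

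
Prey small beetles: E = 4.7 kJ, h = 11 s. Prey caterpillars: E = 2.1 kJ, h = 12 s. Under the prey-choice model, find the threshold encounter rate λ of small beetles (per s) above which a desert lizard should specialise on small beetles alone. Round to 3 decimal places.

Drop caterpillars once their profitability E₂/h₂ falls below the rate achievable on small beetles alone: E₂/h₂ = λE₁/(1 + λh₁).
Solve for λ: λE₁h₂ = E₂(1 + λh₁) → λ(E₁h₂ − E₂h₁) = E₂ → λ = E₂/(E₁h₂ − E₂h₁).
λ = 2.1/(4.7×12 − 2.1×11) = 2.1/33.3 = 0.06306 per s.

0.063 per s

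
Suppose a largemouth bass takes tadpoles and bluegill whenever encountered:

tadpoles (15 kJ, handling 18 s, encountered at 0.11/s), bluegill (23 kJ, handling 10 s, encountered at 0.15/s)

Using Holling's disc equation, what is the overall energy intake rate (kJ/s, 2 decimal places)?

R = Σλ_iE_i / (1 + Σλ_ih_i)
Numerator: 0.11×15 + 0.15×23 = 5.1
Denominator: 1 + 0.11×18 + 0.15×10 = 4.48
R = 5.1/4.48 = 1.138 kJ/s

1.14 kJ/s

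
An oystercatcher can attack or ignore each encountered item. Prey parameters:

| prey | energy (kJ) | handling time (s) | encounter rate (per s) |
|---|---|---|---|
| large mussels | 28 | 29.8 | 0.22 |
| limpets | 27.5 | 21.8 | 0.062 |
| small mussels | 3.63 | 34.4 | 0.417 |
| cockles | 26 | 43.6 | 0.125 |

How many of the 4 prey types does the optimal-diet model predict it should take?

E/h in descending order: limpets 1.26, large mussels 0.94, cockles 0.596, small mussels 0.106 kJ/s. The optimal diet is the largest prefix of this list for which every included type satisfies E_i/h_i > R on the types above it.
Rate on top 1: 0.725. large mussels: 0.94 > 0.725 → include.
Rate on top 2: 0.883. cockles: 0.596 < 0.883 → exclude; stop.
Optimal diet: limpets, large mussels — 2 of 4 types.

2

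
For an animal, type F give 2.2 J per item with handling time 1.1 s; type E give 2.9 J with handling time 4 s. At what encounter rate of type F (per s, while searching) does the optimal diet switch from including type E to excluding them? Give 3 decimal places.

At the threshold, the rate on type F alone equals the profitability of type E: λ·2.2/(1 + λ·1.1) = 2.9/4 = 0.725.
Rearranging, λ(2.2 − 0.725×1.1) = 0.725, so λ = 0.725/1.403 = 0.5169 per s.

0.517 per s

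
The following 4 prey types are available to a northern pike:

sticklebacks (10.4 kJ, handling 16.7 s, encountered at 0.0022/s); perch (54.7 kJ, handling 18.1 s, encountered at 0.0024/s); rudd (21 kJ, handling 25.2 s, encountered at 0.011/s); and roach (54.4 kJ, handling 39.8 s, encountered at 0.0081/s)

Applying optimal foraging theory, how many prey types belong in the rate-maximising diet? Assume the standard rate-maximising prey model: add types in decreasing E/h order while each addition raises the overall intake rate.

4

Rank by E/h (kJ/s): perch 3.02, roach 1.37, rudd 0.833, sticklebacks 0.623. Include each in turn until the next type's E/h falls below the running intake rate.
Rate on top 1: 0.1258. roach: 1.37 > 0.1258 → include.
Rate on top 2: 0.4187. rudd: 0.833 > 0.4187 → include.
Rate on top 3: 0.4887. sticklebacks: 0.623 > 0.4887 → include.
Optimal diet: perch, roach, rudd, sticklebacks — 4 of 4 types.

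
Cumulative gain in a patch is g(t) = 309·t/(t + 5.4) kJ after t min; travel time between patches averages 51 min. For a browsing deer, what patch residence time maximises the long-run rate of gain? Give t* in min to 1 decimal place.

By the marginal value theorem, leave when the instantaneous gain rate g'(t) equals the habitat-wide average g(t)/(T + t).
g'(t) = 309·5.4/(t + 5.4)². Setting 309·5.4/(t+5.4)² = 309t/[(t+5.4)(51+t)] gives 5.4(51+t) = t(t+5.4), so t² = 5.4×51 = 275.4.
t* = √275.4 = 16.6 min.

16.6 min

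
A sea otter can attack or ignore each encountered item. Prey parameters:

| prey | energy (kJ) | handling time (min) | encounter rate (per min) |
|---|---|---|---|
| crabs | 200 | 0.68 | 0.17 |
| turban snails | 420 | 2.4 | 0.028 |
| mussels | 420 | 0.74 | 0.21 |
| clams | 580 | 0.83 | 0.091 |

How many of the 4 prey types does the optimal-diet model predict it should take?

Rank by E/h (kJ/min): clams 699, mussels 568, crabs 294, turban snails 175. Include each in turn until the next type's E/h falls below the running intake rate.
Rate on top 1: 49.07. mussels: 568 > 49.07 → include.
Rate on top 2: 114.5. crabs: 294 > 114.5 → include.
Rate on top 3: 129.9. turban snails: 175 > 129.9 → include.
Optimal diet: clams, mussels, crabs, turban snails — 4 of 4 types.

4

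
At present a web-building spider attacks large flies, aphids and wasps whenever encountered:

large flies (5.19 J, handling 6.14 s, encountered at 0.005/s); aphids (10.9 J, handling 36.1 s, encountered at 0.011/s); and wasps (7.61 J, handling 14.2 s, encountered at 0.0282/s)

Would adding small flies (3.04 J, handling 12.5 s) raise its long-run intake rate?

On large flies, aphids and wasps alone, R = ΣλE/(1+Σλh) = 0.3605/1.828 = 0.1972 J/s.
small flies: E/h = 3.04/12.5 = 0.2432 J/s.
0.2432 > 0.1972, so adding small flies raises the average — include it.

Yes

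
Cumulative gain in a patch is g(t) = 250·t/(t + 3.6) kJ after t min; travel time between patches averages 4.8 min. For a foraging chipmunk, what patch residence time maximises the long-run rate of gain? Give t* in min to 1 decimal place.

By the marginal value theorem, leave when the instantaneous gain rate g'(t) equals the habitat-wide average g(t)/(T + t).
g'(t) = 250·3.6/(t + 3.6)². Setting 250·3.6/(t+3.6)² = 250t/[(t+3.6)(4.8+t)] gives 3.6(4.8+t) = t(t+3.6), so t² = 3.6×4.8 = 17.28.
t* = √17.28 = 4.157 min.

4.2 min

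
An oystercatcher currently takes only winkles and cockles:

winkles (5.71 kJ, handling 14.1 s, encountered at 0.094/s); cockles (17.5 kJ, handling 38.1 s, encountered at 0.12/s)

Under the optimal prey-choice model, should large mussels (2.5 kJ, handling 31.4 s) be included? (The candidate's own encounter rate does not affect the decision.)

On winkles and cockles alone, R = ΣλE/(1+Σλh) = 2.637/6.897 = 0.3823 kJ/s.
large mussels: E/h = 2.5/31.4 = 0.07962 kJ/s.
Since 0.07962 < R, time spent handling large mussels is better spent searching.

No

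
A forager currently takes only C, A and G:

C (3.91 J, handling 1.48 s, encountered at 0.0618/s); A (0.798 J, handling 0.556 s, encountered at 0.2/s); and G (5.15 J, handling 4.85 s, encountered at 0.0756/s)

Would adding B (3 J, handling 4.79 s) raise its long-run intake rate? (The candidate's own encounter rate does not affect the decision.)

Yes

On C, A and G alone, R = ΣλE/(1+Σλh) = 0.7906/1.569 = 0.5038 J/s.
Profitability of B: 3/4.79 = 0.6263 J/s.
0.6263 > 0.5038, so adding B raises the average — include it.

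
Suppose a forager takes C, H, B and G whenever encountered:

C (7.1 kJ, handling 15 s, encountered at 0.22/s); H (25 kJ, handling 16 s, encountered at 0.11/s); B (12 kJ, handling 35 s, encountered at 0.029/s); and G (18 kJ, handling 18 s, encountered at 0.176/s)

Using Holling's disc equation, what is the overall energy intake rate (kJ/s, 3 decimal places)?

R = (0.22×7.1 + 0.11×25 + 0.029×12 + 0.176×18) / (1 + 0.22×15 + 0.11×16 + 0.029×35 + 0.176×18) = 7.828/10.24 = 0.7642 kJ/s.

0.764 kJ/s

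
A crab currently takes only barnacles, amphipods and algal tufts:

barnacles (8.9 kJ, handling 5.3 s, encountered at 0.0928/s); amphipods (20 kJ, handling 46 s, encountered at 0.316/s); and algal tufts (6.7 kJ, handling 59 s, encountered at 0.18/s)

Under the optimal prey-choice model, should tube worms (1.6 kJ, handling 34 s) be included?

Intake rate on the current diet: R = (0.0928×8.9 + 0.316×20 + 0.18×6.7) / (1 + 0.0928×5.3 + 0.316×46 + 0.18×59) = 8.352/26.65 = 0.3134 kJ/s.
Profitability of tube worms: 1.6/34 = 0.04706 kJ/s.
Since 0.04706 < R, time spent handling tube worms is better spent searching.

No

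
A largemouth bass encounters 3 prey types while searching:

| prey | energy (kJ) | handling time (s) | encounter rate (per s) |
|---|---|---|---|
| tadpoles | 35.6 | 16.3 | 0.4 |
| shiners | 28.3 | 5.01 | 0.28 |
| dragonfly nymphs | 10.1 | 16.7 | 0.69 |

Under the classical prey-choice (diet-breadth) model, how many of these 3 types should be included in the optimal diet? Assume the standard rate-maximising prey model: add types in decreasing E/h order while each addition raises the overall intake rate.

1

Rank by E/h (kJ/s): shiners 5.65, tadpoles 2.18, dragonfly nymphs 0.605. Include each in turn until the next type's E/h falls below the running intake rate.
Rate on top 1: 3.298. tadpoles: 2.18 < 3.298 → exclude; stop.
Optimal diet: shiners — 1 of 3 types.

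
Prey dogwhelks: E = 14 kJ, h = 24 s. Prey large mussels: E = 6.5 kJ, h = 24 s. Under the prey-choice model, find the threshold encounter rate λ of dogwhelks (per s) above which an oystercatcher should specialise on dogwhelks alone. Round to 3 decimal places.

The zero-one rule: include large mussels iff E₂/h₂ > λE₁/(1+λh₁). Equality gives the switch point.
λE₁h₂ = E₂ + λE₂h₁ ⇒ λ = E₂/(E₁h₂ − E₂h₁) = 6.5/(336 − 156) = 0.03611 per s.

0.036 per s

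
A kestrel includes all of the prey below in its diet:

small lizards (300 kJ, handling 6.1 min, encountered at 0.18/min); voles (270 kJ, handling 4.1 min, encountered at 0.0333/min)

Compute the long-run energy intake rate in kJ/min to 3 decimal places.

28.190 kJ/min

Energy encountered per unit search time: 0.18×300 + 0.0333×270 = 62.99 kJ/min.
Handling time per unit search time: 0.18×6.1 + 0.0333×4.1 = 1.235.
Rate = 62.99/(1 + 1.235) = 28.19 kJ/min.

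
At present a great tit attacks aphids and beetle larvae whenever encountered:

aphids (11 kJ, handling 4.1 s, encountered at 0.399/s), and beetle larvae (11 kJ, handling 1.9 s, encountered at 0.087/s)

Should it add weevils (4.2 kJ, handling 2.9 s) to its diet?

No

Intake rate on the current diet: R = (0.399×11 + 0.087×11) / (1 + 0.399×4.1 + 0.087×1.9) = 5.346/2.801 = 1.908 kJ/s.
Profitability of weevils: 4.2/2.9 = 1.448 kJ/s.
1.448 < 1.908, so adding weevils would lower the average — exclude it.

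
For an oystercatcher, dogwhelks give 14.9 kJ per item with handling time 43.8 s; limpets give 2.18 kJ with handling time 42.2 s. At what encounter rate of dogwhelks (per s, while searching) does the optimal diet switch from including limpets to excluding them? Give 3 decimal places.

Drop limpets once their profitability E₂/h₂ falls below the rate achievable on dogwhelks alone: E₂/h₂ = λE₁/(1 + λh₁).
Solve for λ: λE₁h₂ = E₂(1 + λh₁) → λ(E₁h₂ − E₂h₁) = E₂ → λ = E₂/(E₁h₂ − E₂h₁).
λ = 2.18/(14.9×42.2 − 2.18×43.8) = 2.18/533.3 = 0.004088 per s.

0.004 per s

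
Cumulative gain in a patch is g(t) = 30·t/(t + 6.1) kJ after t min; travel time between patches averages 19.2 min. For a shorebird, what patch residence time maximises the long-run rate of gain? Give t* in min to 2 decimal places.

Optimal t* satisfies g'(t*) = g(t*)/(T + t*).
g'(t) = 30·6.1/(t + 6.1)². Setting 30·6.1/(t+6.1)² = 30t/[(t+6.1)(19.2+t)] gives 6.1(19.2+t) = t(t+6.1), so t² = 6.1×19.2 = 117.1.
t* = √117.1 = 10.82 min.

10.82 min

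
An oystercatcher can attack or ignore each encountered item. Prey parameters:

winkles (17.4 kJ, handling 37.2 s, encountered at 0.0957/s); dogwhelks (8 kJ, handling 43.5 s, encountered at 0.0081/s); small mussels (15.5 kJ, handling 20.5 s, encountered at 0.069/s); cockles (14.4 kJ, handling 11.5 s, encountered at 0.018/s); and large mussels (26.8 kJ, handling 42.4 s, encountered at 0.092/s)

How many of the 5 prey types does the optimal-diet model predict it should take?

3

E/h in descending order: cockles 1.25, small mussels 0.756, large mussels 0.632, winkles 0.468, dogwhelks 0.184 kJ/s. The optimal diet is the largest prefix of this list for which every included type satisfies E_i/h_i > R on the types above it.
Rate on top 1: 0.2147. small mussels: 0.756 > 0.2147 → include.
Rate on top 2: 0.5068. large mussels: 0.632 > 0.5068 → include.
Rate on top 3: 0.5817. winkles: 0.468 < 0.5817 → exclude; stop.
Optimal diet: cockles, small mussels, large mussels — 3 of 5 types.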